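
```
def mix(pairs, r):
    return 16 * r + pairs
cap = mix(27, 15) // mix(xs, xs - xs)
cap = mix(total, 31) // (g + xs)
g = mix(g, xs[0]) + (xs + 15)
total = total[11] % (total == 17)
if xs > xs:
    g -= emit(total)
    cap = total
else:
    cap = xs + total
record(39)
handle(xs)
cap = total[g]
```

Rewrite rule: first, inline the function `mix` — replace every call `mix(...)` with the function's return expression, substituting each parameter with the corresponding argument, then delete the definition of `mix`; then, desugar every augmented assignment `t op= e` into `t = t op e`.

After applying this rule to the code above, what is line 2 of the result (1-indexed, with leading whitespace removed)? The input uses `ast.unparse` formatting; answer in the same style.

Transformed code:
cap = (16 * 15 + 27) // (16 * (xs - xs) + xs)
cap = (16 * 31 + total) // (g + xs)
g = 16 * xs[0] + g + (xs + 15)
total = total[11] % (total == 17)
if xs > xs:
    g = g - emit(total)
    cap = total
else:
    cap = xs + total
record(39)
handle(xs)
cap = total[g]

cap = (16 * 31 + total) // (g + xs)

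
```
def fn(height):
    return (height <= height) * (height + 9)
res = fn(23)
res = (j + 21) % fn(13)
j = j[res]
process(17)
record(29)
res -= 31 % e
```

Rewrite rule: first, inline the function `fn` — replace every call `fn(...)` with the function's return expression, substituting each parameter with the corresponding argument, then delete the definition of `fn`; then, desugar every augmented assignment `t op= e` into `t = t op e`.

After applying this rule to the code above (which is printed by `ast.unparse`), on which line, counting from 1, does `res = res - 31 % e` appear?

Transformed code:
res = (23 <= 23) * (23 + 9)
res = (j + 21) % ((13 <= 13) * (13 + 9))
j = j[res]
process(17)
record(29)
res = res - 31 % e

6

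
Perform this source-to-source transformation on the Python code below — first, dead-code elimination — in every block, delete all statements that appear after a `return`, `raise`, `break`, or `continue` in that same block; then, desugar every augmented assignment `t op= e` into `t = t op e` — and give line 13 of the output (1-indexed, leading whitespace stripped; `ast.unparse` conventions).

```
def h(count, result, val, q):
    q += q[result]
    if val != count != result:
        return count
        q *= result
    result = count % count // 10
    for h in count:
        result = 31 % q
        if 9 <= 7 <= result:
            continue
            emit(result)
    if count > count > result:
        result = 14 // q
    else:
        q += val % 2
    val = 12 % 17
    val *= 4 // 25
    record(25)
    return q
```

Transformed code:
def h(count, result, val, q):
    q = q + q[result]
    if val != count != result:
        return count
    result = count % count // 10
    for h in count:
        result = 31 % q
        if 9 <= 7 <= result:
            continue
    if count > count > result:
        result = 14 // q
    else:
        q = q + val % 2
    val = 12 % 17
    val = val * (4 // 25)
    record(25)
    return q

q = q + val % 2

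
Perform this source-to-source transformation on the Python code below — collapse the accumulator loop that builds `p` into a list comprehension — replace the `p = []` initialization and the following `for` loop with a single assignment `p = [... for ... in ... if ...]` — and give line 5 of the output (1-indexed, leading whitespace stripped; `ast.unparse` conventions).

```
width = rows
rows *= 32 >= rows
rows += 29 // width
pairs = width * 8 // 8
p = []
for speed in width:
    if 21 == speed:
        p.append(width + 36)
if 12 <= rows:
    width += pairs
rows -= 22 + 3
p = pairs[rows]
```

p = [width + 36 for speed in width if 21 == speed]

Transformed code:
width = rows
rows *= 32 >= rows
rows += 29 // width
pairs = width * 8 // 8
p = [width + 36 for speed in width if 21 == speed]
if 12 <= rows:
    width += pairs
rows -= 22 + 3
p = pairs[rows]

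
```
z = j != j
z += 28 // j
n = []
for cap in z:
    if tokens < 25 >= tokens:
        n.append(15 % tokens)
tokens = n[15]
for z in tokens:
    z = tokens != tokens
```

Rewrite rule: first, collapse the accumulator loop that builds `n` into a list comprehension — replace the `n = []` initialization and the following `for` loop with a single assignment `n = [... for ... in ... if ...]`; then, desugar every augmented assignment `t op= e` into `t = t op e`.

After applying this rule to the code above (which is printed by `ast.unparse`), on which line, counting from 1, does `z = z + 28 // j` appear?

2

Transformed code:
z = j != j
z = z + 28 // j
n = [15 % tokens for cap in z if tokens < 25 >= tokens]
tokens = n[15]
for z in tokens:
    z = tokens != tokens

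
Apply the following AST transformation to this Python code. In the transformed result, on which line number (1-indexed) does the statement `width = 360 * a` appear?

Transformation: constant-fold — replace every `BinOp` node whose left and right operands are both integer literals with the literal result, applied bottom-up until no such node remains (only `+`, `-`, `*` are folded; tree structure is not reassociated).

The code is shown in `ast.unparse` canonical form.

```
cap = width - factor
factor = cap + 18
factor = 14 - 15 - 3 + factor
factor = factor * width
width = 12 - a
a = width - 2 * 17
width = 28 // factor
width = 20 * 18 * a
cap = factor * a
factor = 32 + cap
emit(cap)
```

Transformed code:
cap = width - factor
factor = cap + 18
factor = -4 + factor
factor = factor * width
width = 12 - a
a = width - 34
width = 28 // factor
width = 360 * a
cap = factor * a
factor = 32 + cap
emit(cap)

8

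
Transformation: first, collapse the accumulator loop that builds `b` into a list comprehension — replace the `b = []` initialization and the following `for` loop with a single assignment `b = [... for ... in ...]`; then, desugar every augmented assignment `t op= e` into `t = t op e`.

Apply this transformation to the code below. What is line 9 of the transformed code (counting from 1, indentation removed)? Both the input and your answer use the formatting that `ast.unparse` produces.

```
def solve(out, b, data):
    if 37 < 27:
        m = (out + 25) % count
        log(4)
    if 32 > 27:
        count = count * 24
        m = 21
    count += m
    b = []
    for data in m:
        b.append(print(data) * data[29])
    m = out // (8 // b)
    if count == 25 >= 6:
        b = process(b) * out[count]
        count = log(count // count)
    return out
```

b = [print(data) * data[29] for data in m]

Transformed code:
def solve(out, b, data):
    if 37 < 27:
        m = (out + 25) % count
        log(4)
    if 32 > 27:
        count = count * 24
        m = 21
    count = count + m
    b = [print(data) * data[29] for data in m]
    m = out // (8 // b)
    if count == 25 >= 6:
        b = process(b) * out[count]
        count = log(count // count)
    return out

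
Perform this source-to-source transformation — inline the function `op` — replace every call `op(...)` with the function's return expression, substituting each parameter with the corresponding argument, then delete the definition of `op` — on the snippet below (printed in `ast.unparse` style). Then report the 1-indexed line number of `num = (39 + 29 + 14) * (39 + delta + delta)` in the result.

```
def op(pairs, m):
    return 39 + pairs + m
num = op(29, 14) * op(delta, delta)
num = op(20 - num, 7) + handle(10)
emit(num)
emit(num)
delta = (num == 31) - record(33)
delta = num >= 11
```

1

Transformed code:
num = (39 + 29 + 14) * (39 + delta + delta)
num = 39 + (20 - num) + 7 + handle(10)
emit(num)
emit(num)
delta = (num == 31) - record(33)
delta = num >= 11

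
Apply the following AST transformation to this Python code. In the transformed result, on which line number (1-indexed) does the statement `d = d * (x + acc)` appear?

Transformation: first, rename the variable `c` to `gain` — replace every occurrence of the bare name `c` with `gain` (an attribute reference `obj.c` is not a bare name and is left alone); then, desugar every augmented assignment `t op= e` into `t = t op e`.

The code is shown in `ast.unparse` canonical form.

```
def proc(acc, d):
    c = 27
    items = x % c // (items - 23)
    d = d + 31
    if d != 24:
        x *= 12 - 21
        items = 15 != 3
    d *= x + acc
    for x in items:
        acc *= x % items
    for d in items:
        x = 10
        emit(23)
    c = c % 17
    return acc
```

8

Transformed code:
def proc(acc, d):
    gain = 27
    items = x % gain // (items - 23)
    d = d + 31
    if d != 24:
        x = x * (12 - 21)
        items = 15 != 3
    d = d * (x + acc)
    for x in items:
        acc = acc * (x % items)
    for d in items:
        x = 10
        emit(23)
    gain = gain % 17
    return acc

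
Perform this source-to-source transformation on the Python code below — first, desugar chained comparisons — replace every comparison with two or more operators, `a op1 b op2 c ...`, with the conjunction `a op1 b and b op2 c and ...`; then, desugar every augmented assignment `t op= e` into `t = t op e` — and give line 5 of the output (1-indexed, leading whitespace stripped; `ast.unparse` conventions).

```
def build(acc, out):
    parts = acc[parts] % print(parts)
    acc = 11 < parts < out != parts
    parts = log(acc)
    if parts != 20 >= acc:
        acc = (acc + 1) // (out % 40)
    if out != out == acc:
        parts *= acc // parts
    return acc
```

Transformed code:
def build(acc, out):
    parts = acc[parts] % print(parts)
    acc = 11 < parts and parts < out and (out != parts)
    parts = log(acc)
    if parts != 20 and 20 >= acc:
        acc = (acc + 1) // (out % 40)
    if out != out and out == acc:
        parts = parts * (acc // parts)
    return acc

if parts != 20 and 20 >= acc:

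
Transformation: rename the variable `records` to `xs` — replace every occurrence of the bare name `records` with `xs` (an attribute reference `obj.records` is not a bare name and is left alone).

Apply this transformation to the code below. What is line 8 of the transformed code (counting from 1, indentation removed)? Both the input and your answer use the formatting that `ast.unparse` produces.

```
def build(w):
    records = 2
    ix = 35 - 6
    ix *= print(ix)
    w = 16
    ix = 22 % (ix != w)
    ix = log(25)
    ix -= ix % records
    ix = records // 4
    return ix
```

ix -= ix % xs

Transformed code:
def build(w):
    xs = 2
    ix = 35 - 6
    ix *= print(ix)
    w = 16
    ix = 22 % (ix != w)
    ix = log(25)
    ix -= ix % xs
    ix = xs // 4
    return ix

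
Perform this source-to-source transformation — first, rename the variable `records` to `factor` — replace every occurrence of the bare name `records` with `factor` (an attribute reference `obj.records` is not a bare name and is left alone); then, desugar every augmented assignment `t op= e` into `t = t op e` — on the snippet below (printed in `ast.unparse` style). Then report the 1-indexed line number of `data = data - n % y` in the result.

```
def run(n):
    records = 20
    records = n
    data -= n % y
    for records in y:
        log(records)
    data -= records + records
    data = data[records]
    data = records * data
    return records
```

Transformed code:
def run(n):
    factor = 20
    factor = n
    data = data - n % y
    for factor in y:
        log(factor)
    data = data - (factor + factor)
    data = data[factor]
    data = factor * data
    return factor

4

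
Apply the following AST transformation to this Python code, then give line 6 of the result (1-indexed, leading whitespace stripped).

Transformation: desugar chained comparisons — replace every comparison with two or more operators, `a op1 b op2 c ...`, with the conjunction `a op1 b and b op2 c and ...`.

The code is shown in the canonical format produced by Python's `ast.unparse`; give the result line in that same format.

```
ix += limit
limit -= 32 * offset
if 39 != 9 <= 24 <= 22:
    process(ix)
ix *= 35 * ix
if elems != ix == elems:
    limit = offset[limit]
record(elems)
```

Transformed code:
ix += limit
limit -= 32 * offset
if 39 != 9 and 9 <= 24 and (24 <= 22):
    process(ix)
ix *= 35 * ix
if elems != ix and ix == elems:
    limit = offset[limit]
record(elems)

if elems != ix and ix == elems:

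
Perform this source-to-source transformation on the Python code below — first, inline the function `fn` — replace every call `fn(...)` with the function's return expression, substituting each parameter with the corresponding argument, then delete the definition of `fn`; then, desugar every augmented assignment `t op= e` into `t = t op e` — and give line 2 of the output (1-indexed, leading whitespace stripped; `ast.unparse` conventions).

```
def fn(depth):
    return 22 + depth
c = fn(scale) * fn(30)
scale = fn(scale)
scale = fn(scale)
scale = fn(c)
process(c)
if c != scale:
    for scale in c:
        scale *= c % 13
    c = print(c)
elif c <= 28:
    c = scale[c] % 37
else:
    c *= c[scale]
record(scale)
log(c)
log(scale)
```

Transformed code:
c = (22 + scale) * (22 + 30)
scale = 22 + scale
scale = 22 + scale
scale = 22 + c
process(c)
if c != scale:
    for scale in c:
        scale = scale * (c % 13)
    c = print(c)
elif c <= 28:
    c = scale[c] % 37
else:
    c = c * c[scale]
record(scale)
log(c)
log(scale)

scale = 22 + scale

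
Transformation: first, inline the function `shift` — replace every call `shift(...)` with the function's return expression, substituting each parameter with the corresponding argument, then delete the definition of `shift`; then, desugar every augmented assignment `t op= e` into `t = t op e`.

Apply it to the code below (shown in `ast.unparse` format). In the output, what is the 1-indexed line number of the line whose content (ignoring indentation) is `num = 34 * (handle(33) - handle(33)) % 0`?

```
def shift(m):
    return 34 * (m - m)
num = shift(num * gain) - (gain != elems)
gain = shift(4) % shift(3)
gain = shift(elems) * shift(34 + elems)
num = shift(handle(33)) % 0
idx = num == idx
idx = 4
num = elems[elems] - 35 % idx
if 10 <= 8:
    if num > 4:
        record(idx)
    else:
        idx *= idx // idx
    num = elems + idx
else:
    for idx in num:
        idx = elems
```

Transformed code:
num = 34 * (num * gain - num * gain) - (gain != elems)
gain = 34 * (4 - 4) % (34 * (3 - 3))
gain = 34 * (elems - elems) * (34 * (34 + elems - (34 + elems)))
num = 34 * (handle(33) - handle(33)) % 0
idx = num == idx
idx = 4
num = elems[elems] - 35 % idx
if 10 <= 8:
    if num > 4:
        record(idx)
    else:
        idx = idx * (idx // idx)
    num = elems + idx
else:
    for idx in num:
        idx = elems

4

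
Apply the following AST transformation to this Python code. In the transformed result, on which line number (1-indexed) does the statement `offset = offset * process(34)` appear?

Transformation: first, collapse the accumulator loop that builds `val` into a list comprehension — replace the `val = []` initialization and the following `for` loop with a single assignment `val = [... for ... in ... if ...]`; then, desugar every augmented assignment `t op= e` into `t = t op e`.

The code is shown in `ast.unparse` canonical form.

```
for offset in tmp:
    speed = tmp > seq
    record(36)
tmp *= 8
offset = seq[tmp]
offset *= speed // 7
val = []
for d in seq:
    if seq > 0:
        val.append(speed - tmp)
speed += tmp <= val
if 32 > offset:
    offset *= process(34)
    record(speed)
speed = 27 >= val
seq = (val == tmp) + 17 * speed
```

10

Transformed code:
for offset in tmp:
    speed = tmp > seq
    record(36)
tmp = tmp * 8
offset = seq[tmp]
offset = offset * (speed // 7)
val = [speed - tmp for d in seq if seq > 0]
speed = speed + (tmp <= val)
if 32 > offset:
    offset = offset * process(34)
    record(speed)
speed = 27 >= val
seq = (val == tmp) + 17 * speed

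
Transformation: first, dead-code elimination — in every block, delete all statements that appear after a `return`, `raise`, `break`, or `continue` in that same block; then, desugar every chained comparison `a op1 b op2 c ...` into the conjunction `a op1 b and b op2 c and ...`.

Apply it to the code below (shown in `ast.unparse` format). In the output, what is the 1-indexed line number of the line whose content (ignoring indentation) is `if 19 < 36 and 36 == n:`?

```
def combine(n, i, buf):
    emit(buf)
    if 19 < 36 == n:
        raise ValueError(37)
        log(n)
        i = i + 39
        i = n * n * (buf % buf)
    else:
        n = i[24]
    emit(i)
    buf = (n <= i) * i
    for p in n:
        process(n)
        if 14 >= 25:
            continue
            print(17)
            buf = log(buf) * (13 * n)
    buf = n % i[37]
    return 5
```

Transformed code:
def combine(n, i, buf):
    emit(buf)
    if 19 < 36 and 36 == n:
        raise ValueError(37)
    else:
        n = i[24]
    emit(i)
    buf = (n <= i) * i
    for p in n:
        process(n)
        if 14 >= 25:
            continue
    buf = n % i[37]
    return 5

3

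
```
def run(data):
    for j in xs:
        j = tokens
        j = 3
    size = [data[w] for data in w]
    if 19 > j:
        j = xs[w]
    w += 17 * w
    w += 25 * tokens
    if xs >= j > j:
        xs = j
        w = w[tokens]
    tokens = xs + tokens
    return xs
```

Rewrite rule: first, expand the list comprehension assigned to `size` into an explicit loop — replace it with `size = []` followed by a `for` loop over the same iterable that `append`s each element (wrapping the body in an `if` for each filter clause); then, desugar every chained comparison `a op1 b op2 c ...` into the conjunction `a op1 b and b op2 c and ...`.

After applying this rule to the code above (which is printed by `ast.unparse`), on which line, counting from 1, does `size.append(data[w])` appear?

Transformed code:
def run(data):
    for j in xs:
        j = tokens
        j = 3
    size = []
    for data in w:
        size.append(data[w])
    if 19 > j:
        j = xs[w]
    w += 17 * w
    w += 25 * tokens
    if xs >= j and j > j:
        xs = j
        w = w[tokens]
    tokens = xs + tokens
    return xs

7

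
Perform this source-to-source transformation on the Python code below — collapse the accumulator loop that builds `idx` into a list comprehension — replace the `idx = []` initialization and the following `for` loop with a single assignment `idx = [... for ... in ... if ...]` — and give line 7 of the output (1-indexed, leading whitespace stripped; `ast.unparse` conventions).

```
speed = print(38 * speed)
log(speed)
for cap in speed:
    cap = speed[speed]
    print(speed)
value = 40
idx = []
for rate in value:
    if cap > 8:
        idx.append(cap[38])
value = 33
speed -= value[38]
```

idx = [cap[38] for rate in value if cap > 8]

Transformed code:
speed = print(38 * speed)
log(speed)
for cap in speed:
    cap = speed[speed]
    print(speed)
value = 40
idx = [cap[38] for rate in value if cap > 8]
value = 33
speed -= value[38]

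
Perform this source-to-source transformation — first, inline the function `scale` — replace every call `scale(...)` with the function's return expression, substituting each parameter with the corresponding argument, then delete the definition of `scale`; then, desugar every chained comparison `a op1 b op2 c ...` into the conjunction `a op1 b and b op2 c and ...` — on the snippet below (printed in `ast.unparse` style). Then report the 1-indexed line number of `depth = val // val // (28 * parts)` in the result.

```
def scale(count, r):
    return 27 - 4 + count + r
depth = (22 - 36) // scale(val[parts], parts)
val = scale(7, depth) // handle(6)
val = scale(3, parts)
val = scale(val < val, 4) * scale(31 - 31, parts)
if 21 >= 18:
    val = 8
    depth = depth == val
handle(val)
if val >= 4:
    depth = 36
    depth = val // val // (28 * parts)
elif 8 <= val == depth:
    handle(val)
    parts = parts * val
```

11

Transformed code:
depth = (22 - 36) // (27 - 4 + val[parts] + parts)
val = (27 - 4 + 7 + depth) // handle(6)
val = 27 - 4 + 3 + parts
val = (27 - 4 + (val < val) + 4) * (27 - 4 + (31 - 31) + parts)
if 21 >= 18:
    val = 8
    depth = depth == val
handle(val)
if val >= 4:
    depth = 36
    depth = val // val // (28 * parts)
elif 8 <= val and val == depth:
    handle(val)
    parts = parts * val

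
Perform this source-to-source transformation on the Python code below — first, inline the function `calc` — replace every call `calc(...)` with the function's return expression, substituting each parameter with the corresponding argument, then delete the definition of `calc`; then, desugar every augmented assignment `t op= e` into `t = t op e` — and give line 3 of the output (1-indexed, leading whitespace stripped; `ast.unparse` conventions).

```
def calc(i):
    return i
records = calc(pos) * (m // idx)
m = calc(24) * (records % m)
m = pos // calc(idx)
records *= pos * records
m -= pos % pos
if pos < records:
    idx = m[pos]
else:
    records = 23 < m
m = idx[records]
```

Transformed code:
records = pos * (m // idx)
m = 24 * (records % m)
m = pos // idx
records = records * (pos * records)
m = m - pos % pos
if pos < records:
    idx = m[pos]
else:
    records = 23 < m
m = idx[records]

m = pos // idx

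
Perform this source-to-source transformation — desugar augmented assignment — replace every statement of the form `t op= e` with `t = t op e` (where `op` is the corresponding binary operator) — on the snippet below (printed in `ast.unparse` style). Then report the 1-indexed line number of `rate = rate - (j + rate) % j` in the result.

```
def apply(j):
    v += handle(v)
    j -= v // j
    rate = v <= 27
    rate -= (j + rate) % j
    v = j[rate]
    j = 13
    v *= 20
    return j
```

Transformed code:
def apply(j):
    v = v + handle(v)
    j = j - v // j
    rate = v <= 27
    rate = rate - (j + rate) % j
    v = j[rate]
    j = 13
    v = v * 20
    return j

5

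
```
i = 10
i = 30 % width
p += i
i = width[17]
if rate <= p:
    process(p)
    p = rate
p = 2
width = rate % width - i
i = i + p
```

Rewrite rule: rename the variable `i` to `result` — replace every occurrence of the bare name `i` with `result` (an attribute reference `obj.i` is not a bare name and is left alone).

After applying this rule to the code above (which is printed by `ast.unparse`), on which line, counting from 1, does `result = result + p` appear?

10

Transformed code:
result = 10
result = 30 % width
p += result
result = width[17]
if rate <= p:
    process(p)
    p = rate
p = 2
width = rate % width - result
result = result + p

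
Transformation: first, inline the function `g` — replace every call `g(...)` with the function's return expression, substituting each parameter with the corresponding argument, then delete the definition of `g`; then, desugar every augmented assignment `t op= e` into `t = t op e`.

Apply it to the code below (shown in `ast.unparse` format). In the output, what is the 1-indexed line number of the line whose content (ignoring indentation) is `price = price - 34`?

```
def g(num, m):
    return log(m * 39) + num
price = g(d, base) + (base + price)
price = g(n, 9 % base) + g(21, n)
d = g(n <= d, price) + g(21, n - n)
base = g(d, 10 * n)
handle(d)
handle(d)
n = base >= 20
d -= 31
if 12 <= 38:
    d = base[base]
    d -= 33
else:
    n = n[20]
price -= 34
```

Transformed code:
price = log(base * 39) + d + (base + price)
price = log(9 % base * 39) + n + (log(n * 39) + 21)
d = log(price * 39) + (n <= d) + (log((n - n) * 39) + 21)
base = log(10 * n * 39) + d
handle(d)
handle(d)
n = base >= 20
d = d - 31
if 12 <= 38:
    d = base[base]
    d = d - 33
else:
    n = n[20]
price = price - 34

14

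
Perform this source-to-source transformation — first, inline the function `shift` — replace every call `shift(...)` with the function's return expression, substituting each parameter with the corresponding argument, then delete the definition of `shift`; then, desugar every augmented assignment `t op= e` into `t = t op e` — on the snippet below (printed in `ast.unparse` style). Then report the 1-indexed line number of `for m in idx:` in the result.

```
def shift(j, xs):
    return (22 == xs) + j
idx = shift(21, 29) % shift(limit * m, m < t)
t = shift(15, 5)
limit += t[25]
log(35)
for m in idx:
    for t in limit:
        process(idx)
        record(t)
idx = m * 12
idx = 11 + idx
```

Transformed code:
idx = ((22 == 29) + 21) % ((22 == (m < t)) + limit * m)
t = (22 == 5) + 15
limit = limit + t[25]
log(35)
for m in idx:
    for t in limit:
        process(idx)
        record(t)
idx = m * 12
idx = 11 + idx

5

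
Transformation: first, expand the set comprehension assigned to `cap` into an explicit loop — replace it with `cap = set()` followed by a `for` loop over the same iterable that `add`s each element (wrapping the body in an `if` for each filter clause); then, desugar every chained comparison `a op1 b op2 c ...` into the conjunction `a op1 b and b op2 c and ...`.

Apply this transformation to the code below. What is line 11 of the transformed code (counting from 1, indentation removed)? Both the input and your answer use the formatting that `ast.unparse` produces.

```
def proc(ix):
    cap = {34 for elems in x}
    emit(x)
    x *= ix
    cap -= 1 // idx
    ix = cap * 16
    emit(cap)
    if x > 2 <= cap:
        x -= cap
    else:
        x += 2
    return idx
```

Transformed code:
def proc(ix):
    cap = set()
    for elems in x:
        cap.add(34)
    emit(x)
    x *= ix
    cap -= 1 // idx
    ix = cap * 16
    emit(cap)
    if x > 2 and 2 <= cap:
        x -= cap
    else:
        x += 2
    return idx

x -= cap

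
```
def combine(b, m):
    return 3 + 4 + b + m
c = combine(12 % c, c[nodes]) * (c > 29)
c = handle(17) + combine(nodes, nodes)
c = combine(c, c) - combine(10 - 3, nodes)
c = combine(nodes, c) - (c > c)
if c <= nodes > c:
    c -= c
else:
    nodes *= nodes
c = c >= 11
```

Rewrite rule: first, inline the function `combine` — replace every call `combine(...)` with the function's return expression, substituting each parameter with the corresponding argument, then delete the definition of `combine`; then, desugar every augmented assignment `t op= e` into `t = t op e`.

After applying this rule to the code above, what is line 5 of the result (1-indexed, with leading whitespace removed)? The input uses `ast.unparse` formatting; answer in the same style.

Transformed code:
c = (3 + 4 + 12 % c + c[nodes]) * (c > 29)
c = handle(17) + (3 + 4 + nodes + nodes)
c = 3 + 4 + c + c - (3 + 4 + (10 - 3) + nodes)
c = 3 + 4 + nodes + c - (c > c)
if c <= nodes > c:
    c = c - c
else:
    nodes = nodes * nodes
c = c >= 11

if c <= nodes > c:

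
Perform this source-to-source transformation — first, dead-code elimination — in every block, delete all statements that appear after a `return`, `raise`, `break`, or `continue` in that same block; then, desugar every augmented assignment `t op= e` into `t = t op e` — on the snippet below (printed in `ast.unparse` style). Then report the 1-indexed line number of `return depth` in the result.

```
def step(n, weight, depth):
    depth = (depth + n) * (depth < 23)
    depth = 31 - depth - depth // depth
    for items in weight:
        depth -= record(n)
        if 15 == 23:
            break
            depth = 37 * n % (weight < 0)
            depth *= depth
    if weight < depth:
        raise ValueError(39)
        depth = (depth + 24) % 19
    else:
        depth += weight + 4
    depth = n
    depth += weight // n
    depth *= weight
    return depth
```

Transformed code:
def step(n, weight, depth):
    depth = (depth + n) * (depth < 23)
    depth = 31 - depth - depth // depth
    for items in weight:
        depth = depth - record(n)
        if 15 == 23:
            break
    if weight < depth:
        raise ValueError(39)
    else:
        depth = depth + (weight + 4)
    depth = n
    depth = depth + weight // n
    depth = depth * weight
    return depth

15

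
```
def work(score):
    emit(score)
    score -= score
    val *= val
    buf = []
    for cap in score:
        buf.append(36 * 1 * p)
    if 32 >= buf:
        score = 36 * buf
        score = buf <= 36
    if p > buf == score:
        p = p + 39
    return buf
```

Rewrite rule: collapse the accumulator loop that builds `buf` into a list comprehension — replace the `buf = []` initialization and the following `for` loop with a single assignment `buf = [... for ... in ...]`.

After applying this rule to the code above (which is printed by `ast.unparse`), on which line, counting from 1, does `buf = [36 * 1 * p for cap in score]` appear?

5

Transformed code:
def work(score):
    emit(score)
    score -= score
    val *= val
    buf = [36 * 1 * p for cap in score]
    if 32 >= buf:
        score = 36 * buf
        score = buf <= 36
    if p > buf == score:
        p = p + 39
    return buf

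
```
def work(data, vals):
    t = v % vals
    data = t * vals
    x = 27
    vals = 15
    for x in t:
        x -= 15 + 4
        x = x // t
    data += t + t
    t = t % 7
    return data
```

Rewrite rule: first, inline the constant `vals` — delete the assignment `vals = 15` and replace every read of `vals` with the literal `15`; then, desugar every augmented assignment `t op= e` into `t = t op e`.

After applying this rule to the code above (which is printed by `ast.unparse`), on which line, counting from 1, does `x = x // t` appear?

7

Transformed code:
def work(data, vals):
    t = v % 15
    data = t * 15
    x = 27
    for x in t:
        x = x - (15 + 4)
        x = x // t
    data = data + (t + t)
    t = t % 7
    return data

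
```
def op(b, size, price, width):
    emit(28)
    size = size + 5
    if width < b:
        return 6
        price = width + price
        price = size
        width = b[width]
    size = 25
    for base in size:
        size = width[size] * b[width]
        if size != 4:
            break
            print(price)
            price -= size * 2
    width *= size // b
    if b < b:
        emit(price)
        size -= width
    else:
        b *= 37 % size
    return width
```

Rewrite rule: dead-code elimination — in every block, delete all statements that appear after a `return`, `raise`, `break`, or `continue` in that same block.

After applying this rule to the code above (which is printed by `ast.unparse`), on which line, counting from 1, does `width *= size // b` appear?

11

Transformed code:
def op(b, size, price, width):
    emit(28)
    size = size + 5
    if width < b:
        return 6
    size = 25
    for base in size:
        size = width[size] * b[width]
        if size != 4:
            break
    width *= size // b
    if b < b:
        emit(price)
        size -= width
    else:
        b *= 37 % size
    return width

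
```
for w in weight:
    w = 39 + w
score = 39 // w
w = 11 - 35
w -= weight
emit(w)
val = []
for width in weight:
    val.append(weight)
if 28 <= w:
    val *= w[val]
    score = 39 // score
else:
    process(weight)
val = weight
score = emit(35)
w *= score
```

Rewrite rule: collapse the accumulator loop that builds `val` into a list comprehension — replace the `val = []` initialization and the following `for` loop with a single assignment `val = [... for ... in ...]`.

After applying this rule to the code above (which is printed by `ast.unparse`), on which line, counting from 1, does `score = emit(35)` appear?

Transformed code:
for w in weight:
    w = 39 + w
score = 39 // w
w = 11 - 35
w -= weight
emit(w)
val = [weight for width in weight]
if 28 <= w:
    val *= w[val]
    score = 39 // score
else:
    process(weight)
val = weight
score = emit(35)
w *= score

14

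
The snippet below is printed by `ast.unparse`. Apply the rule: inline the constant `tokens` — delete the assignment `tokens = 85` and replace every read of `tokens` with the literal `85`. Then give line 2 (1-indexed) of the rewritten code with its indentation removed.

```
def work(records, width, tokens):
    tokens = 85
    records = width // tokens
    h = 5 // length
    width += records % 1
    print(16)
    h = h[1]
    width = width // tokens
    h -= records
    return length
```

records = width // 85

Transformed code:
def work(records, width, tokens):
    records = width // 85
    h = 5 // length
    width += records % 1
    print(16)
    h = h[1]
    width = width // 85
    h -= records
    return length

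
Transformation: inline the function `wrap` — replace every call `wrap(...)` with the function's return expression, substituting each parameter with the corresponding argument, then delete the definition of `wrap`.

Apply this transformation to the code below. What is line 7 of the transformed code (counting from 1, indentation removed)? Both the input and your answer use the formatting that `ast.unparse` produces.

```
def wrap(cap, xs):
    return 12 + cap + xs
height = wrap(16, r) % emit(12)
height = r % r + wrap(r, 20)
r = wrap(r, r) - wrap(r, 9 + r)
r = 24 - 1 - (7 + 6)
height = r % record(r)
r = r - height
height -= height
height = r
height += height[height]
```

height -= height

Transformed code:
height = (12 + 16 + r) % emit(12)
height = r % r + (12 + r + 20)
r = 12 + r + r - (12 + r + (9 + r))
r = 24 - 1 - (7 + 6)
height = r % record(r)
r = r - height
height -= height
height = r
height += height[height]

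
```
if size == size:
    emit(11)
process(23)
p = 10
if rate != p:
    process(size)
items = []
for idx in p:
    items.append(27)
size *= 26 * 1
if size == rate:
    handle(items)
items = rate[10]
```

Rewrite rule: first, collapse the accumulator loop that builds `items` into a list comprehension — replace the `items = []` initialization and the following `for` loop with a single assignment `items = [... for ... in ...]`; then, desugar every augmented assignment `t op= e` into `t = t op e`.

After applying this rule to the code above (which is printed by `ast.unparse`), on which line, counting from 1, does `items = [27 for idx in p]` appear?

Transformed code:
if size == size:
    emit(11)
process(23)
p = 10
if rate != p:
    process(size)
items = [27 for idx in p]
size = size * (26 * 1)
if size == rate:
    handle(items)
items = rate[10]

7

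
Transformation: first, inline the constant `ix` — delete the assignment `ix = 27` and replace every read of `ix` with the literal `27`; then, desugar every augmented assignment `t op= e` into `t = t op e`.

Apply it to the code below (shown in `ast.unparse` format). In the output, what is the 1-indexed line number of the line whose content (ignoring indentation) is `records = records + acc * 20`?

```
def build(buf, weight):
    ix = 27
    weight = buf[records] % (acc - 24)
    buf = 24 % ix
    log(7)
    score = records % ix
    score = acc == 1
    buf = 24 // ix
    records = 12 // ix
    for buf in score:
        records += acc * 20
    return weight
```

Transformed code:
def build(buf, weight):
    weight = buf[records] % (acc - 24)
    buf = 24 % 27
    log(7)
    score = records % 27
    score = acc == 1
    buf = 24 // 27
    records = 12 // 27
    for buf in score:
        records = records + acc * 20
    return weight

10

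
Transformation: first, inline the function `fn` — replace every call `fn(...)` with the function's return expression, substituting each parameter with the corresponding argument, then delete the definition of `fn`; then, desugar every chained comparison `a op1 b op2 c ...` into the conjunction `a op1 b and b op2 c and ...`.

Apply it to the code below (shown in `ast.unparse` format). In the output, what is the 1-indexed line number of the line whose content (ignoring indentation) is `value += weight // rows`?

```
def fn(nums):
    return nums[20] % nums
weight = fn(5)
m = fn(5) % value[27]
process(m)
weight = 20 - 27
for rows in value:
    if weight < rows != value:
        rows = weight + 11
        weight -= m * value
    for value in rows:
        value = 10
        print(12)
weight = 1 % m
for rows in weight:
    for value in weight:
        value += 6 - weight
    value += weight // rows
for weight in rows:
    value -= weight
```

Transformed code:
weight = 5[20] % 5
m = 5[20] % 5 % value[27]
process(m)
weight = 20 - 27
for rows in value:
    if weight < rows and rows != value:
        rows = weight + 11
        weight -= m * value
    for value in rows:
        value = 10
        print(12)
weight = 1 % m
for rows in weight:
    for value in weight:
        value += 6 - weight
    value += weight // rows
for weight in rows:
    value -= weight

16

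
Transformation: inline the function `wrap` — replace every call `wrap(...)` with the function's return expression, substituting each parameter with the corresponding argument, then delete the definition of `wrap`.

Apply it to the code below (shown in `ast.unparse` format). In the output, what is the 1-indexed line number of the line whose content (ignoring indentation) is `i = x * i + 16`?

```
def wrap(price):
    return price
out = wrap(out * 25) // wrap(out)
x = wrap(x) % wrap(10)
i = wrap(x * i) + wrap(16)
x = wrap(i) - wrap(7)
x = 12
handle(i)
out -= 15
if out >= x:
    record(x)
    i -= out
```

Transformed code:
out = out * 25 // out
x = x % 10
i = x * i + 16
x = i - 7
x = 12
handle(i)
out -= 15
if out >= x:
    record(x)
    i -= out

3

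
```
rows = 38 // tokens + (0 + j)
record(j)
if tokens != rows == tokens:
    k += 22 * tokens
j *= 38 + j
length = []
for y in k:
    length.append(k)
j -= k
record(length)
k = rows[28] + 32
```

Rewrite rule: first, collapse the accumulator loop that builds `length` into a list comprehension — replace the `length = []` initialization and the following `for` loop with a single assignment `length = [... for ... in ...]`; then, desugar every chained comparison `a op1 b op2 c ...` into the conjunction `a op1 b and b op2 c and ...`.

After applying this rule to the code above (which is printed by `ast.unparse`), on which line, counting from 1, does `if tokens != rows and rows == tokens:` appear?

3

Transformed code:
rows = 38 // tokens + (0 + j)
record(j)
if tokens != rows and rows == tokens:
    k += 22 * tokens
j *= 38 + j
length = [k for y in k]
j -= k
record(length)
k = rows[28] + 32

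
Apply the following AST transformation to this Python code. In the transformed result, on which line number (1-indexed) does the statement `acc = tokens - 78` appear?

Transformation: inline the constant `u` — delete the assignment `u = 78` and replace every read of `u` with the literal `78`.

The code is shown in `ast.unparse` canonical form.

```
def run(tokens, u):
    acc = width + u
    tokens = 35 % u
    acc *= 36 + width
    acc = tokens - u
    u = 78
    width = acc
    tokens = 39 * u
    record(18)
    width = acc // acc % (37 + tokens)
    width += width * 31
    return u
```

Transformed code:
def run(tokens, u):
    acc = width + 78
    tokens = 35 % 78
    acc *= 36 + width
    acc = tokens - 78
    width = acc
    tokens = 39 * 78
    record(18)
    width = acc // acc % (37 + tokens)
    width += width * 31
    return 78

5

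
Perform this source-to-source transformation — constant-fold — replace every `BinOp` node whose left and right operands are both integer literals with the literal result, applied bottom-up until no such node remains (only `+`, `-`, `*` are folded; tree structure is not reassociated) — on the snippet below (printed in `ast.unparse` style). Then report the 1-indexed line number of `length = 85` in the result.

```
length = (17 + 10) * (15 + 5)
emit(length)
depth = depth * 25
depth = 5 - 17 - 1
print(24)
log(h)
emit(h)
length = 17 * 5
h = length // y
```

8

Transformed code:
length = 540
emit(length)
depth = depth * 25
depth = -13
print(24)
log(h)
emit(h)
length = 85
h = length // y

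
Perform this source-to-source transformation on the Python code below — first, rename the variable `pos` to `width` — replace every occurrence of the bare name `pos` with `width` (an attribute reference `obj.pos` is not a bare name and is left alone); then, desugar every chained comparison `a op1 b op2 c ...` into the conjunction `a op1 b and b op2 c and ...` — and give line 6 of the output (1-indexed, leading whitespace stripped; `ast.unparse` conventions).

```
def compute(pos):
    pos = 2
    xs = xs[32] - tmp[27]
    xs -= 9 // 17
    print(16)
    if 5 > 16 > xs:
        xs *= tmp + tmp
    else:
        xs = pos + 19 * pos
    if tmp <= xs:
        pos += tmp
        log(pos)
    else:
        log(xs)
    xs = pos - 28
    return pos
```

Transformed code:
def compute(width):
    width = 2
    xs = xs[32] - tmp[27]
    xs -= 9 // 17
    print(16)
    if 5 > 16 and 16 > xs:
        xs *= tmp + tmp
    else:
        xs = width + 19 * width
    if tmp <= xs:
        width += tmp
        log(width)
    else:
        log(xs)
    xs = width - 28
    return width

if 5 > 16 and 16 > xs: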